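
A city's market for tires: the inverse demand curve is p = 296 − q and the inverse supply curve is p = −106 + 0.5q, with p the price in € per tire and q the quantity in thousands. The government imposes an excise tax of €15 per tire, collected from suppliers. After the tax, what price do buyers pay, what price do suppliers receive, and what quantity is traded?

Inverting to q(p) form: qd = 296 − p; qs = 2p + 212.
Before the tax: set 296 − p = 2p + 212 → p* = €28, q* = 268.
With the tax collected from suppliers, supply shifts: qs = 2(p − 15) + 212.
Solving gives q = 258 with buyers paying €38 and suppliers receiving €23 (the €15 wedge).
The less price-elastic side of the market bears the larger share of a per-unit tax.

Buyers pay €38; suppliers receive €23; quantity = 258.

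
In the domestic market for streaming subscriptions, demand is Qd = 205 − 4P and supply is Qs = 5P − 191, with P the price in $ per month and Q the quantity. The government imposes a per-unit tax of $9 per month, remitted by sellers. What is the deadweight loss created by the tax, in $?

Before the tax: set 205 − 4P = 5P − 191 → P* = $44, Q* = 29.
With the tax collected from sellers, supply shifts: Qs = 5(P − 9) − 191.
Solving gives Q = 9 with buyers paying $49 and sellers receiving $40 (the $9 wedge).
Quantity falls by |ΔQ| = |29 − 9| = 20.
DWL = ½ · t · |ΔQ| = ½ · 9 · 20 = $90.

Deadweight loss = $90.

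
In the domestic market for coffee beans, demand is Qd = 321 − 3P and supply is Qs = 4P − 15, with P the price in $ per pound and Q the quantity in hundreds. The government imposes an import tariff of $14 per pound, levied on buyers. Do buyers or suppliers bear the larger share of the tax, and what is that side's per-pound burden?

Buyers bear the larger share: $8 per pound.

Without the tax, 321 − 3P = 4P − 15 gives 7P = 336, so P* = $48 and Q* = 177.
With the tax collected from buyers, demand (in seller-price terms) shifts: Qd = 321 − 3(P + 14).
Solving gives Q = 153 with buyers paying $56 and suppliers receiving $42 (the $14 wedge).
Per-pound burden: buyers $8, suppliers $6.
Buyers take the larger share because demand is less price-elastic here (demand slope 3 vs supply slope 4).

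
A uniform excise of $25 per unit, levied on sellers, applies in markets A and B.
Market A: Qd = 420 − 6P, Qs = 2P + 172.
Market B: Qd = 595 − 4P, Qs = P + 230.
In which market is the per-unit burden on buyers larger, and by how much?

Market A: pre-tax P* = $31, Q* = 234; post-tax Q = 196.5; per-unit burden on buyers = $6.25.
Market B: pre-tax P* = $73, Q* = 303; post-tax Q = 283; per-unit burden on buyers = $5.
Difference: $6.25 vs $5 → market A is larger by $1.25.

Market A, by $1.25.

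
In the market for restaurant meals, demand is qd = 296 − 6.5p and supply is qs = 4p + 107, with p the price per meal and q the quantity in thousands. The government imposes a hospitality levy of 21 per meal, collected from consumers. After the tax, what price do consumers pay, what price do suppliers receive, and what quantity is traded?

Consumers pay 26; suppliers receive 5; quantity = 127.

Without the tax, 296 − 6.5p = 4p + 107 gives 10.5p = 189, so p* = 18 and q* = 179.
With the tax collected from consumers, demand (in seller-price terms) shifts: qd = 296 − 6.5(p + 21).
Solving gives q = 127 with consumers paying 26 and suppliers receiving 5 (the 21 wedge).
The less price-elastic side of the market bears the larger share of a per-unit tax.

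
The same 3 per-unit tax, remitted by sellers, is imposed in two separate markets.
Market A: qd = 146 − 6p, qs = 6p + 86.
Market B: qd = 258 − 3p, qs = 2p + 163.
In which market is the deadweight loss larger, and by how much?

Market A: pre-tax p* = 5, q* = 116; post-tax q = 107; deadweight loss = 13.5.
Market B: pre-tax p* = 19, q* = 201; post-tax q = 197.4; deadweight loss = 5.4.
Difference: 13.5 vs 5.4 → market A is larger by 8.1.

Market A, by 8.1.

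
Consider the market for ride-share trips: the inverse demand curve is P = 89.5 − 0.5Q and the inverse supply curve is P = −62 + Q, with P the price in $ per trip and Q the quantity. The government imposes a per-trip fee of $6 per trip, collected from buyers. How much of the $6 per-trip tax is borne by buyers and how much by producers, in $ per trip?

Buyers bear $2 per trip; producers bear $4 per trip.

Rewrite in direct form: Qd = 179 − 2P and Qs = P + 62.
Without the tax, 179 − 2P = P + 62 gives 3P = 117, so P* = $39 and Q* = 101.
With the tax collected from buyers, demand (in seller-price terms) shifts: Qd = 179 − 2(P + 6).
Solving gives Q = 97 with buyers paying $41 and producers receiving $35 (the $6 wedge).
Burden on buyers: $2; on producers: $4. (They sum to $6.)
The less price-elastic side of the market bears the larger share of a per-unit tax.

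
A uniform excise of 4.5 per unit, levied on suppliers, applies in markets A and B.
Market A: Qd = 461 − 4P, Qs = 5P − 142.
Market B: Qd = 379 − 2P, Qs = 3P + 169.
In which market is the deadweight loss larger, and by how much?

Market A, by 10.35.

Market A: pre-tax P* = 67, Q* = 193; post-tax Q = 183; deadweight loss = 22.5.
Market B: pre-tax P* = 42, Q* = 295; post-tax Q = 289.6; deadweight loss = 12.15.
Difference: 22.5 vs 12.15 → market A is larger by 10.35.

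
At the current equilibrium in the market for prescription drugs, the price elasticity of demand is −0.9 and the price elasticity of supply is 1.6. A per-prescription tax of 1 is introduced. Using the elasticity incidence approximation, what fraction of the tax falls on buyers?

Buyers' share ≈ 0.64.

Incidence ratio: buyers' share ≈ εs / (εs + |εd|) = 1.6 / (1.6 + 0.9) = 0.64.
Supply is the more elastic side, so buyers bear the larger share.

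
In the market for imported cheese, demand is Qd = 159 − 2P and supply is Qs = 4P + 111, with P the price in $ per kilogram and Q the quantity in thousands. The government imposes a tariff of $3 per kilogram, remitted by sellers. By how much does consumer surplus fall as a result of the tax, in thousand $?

Consumer surplus falls by $282 thousand.

Before the tax: set 159 − 2P = 4P + 111 → P* = $8, Q* = 143.
With the tax collected from sellers, supply shifts: Qs = 4(P − 3) + 111.
Solving gives Q = 139 with consumers paying $10 and sellers receiving $7 (the $3 wedge).
ΔCS is the trapezoid between Q = 139 and Q = 143 of height $2: ½ · (143 + 139) · 2 = $282.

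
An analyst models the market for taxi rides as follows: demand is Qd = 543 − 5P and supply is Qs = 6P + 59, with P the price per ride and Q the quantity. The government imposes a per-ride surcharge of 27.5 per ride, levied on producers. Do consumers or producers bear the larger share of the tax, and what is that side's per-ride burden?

Before the tax: set 543 − 5P = 6P + 59 → P* = 44, Q* = 323.
With the tax collected from producers, supply shifts: Qs = 6(P − 27.5) + 59.
New equilibrium: consumers pay 59, producers receive 31.5, Q = 248. (Wedge: Pb − Ps = 27.5.)
Per-ride burden: consumers 15, producers 12.5.
Consumers take the larger share because demand is less price-elastic here (demand slope 5 vs supply slope 6).
The less price-elastic side of the market bears the larger share of a per-unit tax.

Consumers bear the larger share: 15 per ride.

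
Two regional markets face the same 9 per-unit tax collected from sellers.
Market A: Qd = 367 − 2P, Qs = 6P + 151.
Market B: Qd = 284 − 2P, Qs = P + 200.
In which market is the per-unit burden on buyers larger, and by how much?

Market A: pre-tax P* = 27, Q* = 313; post-tax Q = 299.5; per-unit burden on buyers = 6.75.
Market B: pre-tax P* = 28, Q* = 228; post-tax Q = 222; per-unit burden on buyers = 3.
Difference: 6.75 vs 3 → market A is larger by 3.75.

Market A, by 3.75.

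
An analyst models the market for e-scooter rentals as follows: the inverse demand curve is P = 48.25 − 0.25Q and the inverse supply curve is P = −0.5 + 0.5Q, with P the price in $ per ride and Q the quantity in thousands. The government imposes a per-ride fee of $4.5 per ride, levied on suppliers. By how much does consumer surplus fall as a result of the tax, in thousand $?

Consumer surplus falls by $93 thousand.

Inverting to Q(P) form: Qd = 193 − 4P; Qs = 2P + 1.
Without the tax, 193 − 4P = 2P + 1 gives 6P = 192, so P* = $32 and Q* = 65.
With the tax collected from suppliers, supply shifts: Qs = 2(P − 4.5) + 1.
New equilibrium: consumers pay $33.5, suppliers receive $29, Q = 59. (Wedge: Pb − Ps = 4.5.)
ΔCS is the trapezoid between Q = 59 and Q = 65 of height $1.5: ½ · (65 + 59) · 1.5 = $93.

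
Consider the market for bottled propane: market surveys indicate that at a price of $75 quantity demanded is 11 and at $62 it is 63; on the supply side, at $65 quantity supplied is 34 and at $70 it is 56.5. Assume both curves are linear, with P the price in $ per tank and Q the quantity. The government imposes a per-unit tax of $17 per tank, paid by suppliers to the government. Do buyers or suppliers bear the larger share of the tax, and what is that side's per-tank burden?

Buyers bear the larger share: $9 per tank.

Demand slope: (63 − 11)/(62 − 75) = -4, so Qd = 311 − 4P.
Supply slope: (56.5 − 34)/(70 − 65) = 4.5, so Qs = 4.5P − 258.5.
Without the tax, 311 − 4P = 4.5P − 258.5 gives 8.5P = 569.5, so P* = $67 and Q* = 43.
With the tax collected from suppliers, supply shifts: Qs = 4.5(P − 17) − 258.5.
Solving gives Q = 7 with buyers paying $76 and suppliers receiving $59 (the $17 wedge).
Per-tank burden: buyers $9, suppliers $8.
Buyers take the larger share because demand is less price-elastic here (demand slope 4 vs supply slope 4.5).
The less price-elastic side of the market bears the larger share of a per-unit tax.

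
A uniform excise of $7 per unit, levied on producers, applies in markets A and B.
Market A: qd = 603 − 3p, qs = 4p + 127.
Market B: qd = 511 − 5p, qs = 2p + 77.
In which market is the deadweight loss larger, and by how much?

Market A: pre-tax p* = $68, q* = 399; post-tax q = 387; deadweight loss = $42.
Market B: pre-tax p* = $62, q* = 201; post-tax q = 191; deadweight loss = $35.
Difference: $42 vs $35 → market A is larger by $7.

Market A, by $7.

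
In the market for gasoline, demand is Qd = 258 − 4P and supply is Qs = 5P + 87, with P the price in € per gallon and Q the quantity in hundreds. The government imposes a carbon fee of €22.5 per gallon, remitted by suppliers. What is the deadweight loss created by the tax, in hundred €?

Deadweight loss = €562.5 hundred.

Before the tax: set 258 − 4P = 5P + 87 → P* = €19, Q* = 182.
With the tax collected from suppliers, supply shifts: Qs = 5(P − 22.5) + 87.
New equilibrium: buyers pay €31.5, suppliers receive €9, Q = 132. (Wedge: Pb − Ps = 22.5.)
Quantity falls by |ΔQ| = |182 − 132| = 50.
DWL = ½ · t · |ΔQ| = ½ · 22.5 · 50 = €562.5.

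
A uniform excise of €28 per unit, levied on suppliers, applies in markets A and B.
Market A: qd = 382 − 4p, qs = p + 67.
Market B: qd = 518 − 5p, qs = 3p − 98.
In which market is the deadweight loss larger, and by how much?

Market A: pre-tax p* = €63, q* = 130; post-tax q = 107.6; deadweight loss = €313.6.
Market B: pre-tax p* = €77, q* = 133; post-tax q = 80.5; deadweight loss = €735.
Difference: €313.6 vs €735 → market B is larger by €421.4.

Market B, by €421.4.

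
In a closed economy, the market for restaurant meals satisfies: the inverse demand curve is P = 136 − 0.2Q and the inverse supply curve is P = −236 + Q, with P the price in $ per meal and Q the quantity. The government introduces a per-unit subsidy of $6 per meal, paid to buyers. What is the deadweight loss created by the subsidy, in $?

Inverting to Q(P) form: Qd = 680 − 5P; Qs = P + 236.
Before the subsidy: set 680 − 5P = P + 236 → P* = $74, Q* = 310.
With a per-unit subsidy paid to buyers, each effectively pays P − 6, so demand becomes Qd = 680 − 5(P − 6).
New equilibrium: buyers pay $73, producers receive $79, Q = 315. (Wedge: Pb − Ps = −6.)
Quantity rises by |ΔQ| = |310 − 315| = 5.
DWL = ½ · t · |ΔQ| = ½ · 6 · 5 = $15.

Deadweight loss = $15.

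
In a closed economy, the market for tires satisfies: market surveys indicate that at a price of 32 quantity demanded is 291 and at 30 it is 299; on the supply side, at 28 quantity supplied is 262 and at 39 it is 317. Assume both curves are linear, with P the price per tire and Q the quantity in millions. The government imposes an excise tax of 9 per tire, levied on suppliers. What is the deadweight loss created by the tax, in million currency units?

Deadweight loss = 90 million.

Demand slope: (299 − 291)/(30 − 32) = -4, so Qd = 419 − 4P.
Supply slope: (317 − 262)/(39 − 28) = 5, so Qs = 5P + 122.
Before the tax: set 419 − 4P = 5P + 122 → P* = 33, Q* = 287.
With the tax collected from suppliers, supply shifts: Qs = 5(P − 9) + 122.
Solving gives Q = 267 with buyers paying 38 and suppliers receiving 29 (the 9 wedge).
Quantity falls by |ΔQ| = |287 − 267| = 20.
DWL = ½ · t · |ΔQ| = ½ · 9 · 20 = 90.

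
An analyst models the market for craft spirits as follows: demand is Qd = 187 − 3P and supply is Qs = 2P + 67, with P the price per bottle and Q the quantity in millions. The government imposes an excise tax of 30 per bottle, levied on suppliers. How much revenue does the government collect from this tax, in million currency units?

Tax revenue = 2370 million.

Before the tax: set 187 − 3P = 2P + 67 → P* = 24, Q* = 115.
With the tax collected from suppliers, supply shifts: Qs = 2(P − 30) + 67.
Solving gives Q = 79 with buyers paying 36 and suppliers receiving 6 (the 30 wedge).
Revenue = t · Q = 30 · 79 = 2370.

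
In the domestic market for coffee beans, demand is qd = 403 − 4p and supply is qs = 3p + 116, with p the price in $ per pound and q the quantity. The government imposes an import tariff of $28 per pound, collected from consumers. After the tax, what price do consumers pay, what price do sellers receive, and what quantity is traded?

Before the tax: set 403 − 4p = 3p + 116 → p* = $41, q* = 239.
With the tax collected from consumers, demand (in seller-price terms) shifts: qd = 403 − 4(p + 28).
New equilibrium: consumers pay $53, sellers receive $25, q = 191. (Wedge: pb − ps = 28.)
The less price-elastic side of the market bears the larger share of a per-unit tax.

Consumers pay $53; sellers receive $25; quantity = 191.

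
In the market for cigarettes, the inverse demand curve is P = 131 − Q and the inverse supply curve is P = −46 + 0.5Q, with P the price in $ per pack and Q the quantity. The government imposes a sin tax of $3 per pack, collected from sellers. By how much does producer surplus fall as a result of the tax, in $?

Producer surplus falls by $117.

Inverting to Q(P) form: Qd = 131 − P; Qs = 2P + 92.
Before the tax: set 131 − P = 2P + 92 → P* = $13, Q* = 118.
With the tax collected from sellers, supply shifts: Qs = 2(P − 3) + 92.
New equilibrium: buyers pay $15, sellers receive $12, Q = 116. (Wedge: Pb − Ps = 3.)
ΔPS is the trapezoid between Q = 116 and Q = 118 of height $1: ½ · (118 + 116) · 1 = $117.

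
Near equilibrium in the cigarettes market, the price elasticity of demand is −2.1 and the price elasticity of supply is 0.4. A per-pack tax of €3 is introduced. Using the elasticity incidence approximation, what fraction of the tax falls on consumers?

Consumers' share ≈ 0.16.

Incidence ratio: consumers' share ≈ εs / (εs + |εd|) = 0.4 / (0.4 + 2.1) = 0.16.
Supply is the less elastic side, so consumers bear the smaller share.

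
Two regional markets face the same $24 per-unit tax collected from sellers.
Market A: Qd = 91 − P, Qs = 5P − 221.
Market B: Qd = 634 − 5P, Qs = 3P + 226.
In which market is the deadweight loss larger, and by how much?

Market B, by $300.

Market A: pre-tax P* = $52, Q* = 39; post-tax Q = 19; deadweight loss = $240.
Market B: pre-tax P* = $51, Q* = 379; post-tax Q = 334; deadweight loss = $540.
Difference: $240 vs $540 → market B is larger by $300.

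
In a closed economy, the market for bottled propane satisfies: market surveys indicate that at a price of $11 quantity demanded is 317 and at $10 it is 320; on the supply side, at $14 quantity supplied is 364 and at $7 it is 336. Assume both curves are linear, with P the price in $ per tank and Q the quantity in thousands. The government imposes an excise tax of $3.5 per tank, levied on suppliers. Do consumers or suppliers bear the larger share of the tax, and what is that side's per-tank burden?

Demand slope: (320 − 317)/(10 − 11) = -3, so Qd = 350 − 3P.
Supply slope: (336 − 364)/(7 − 14) = 4, so Qs = 4P + 308.
Before the tax: set 350 − 3P = 4P + 308 → P* = $6, Q* = 332.
With the tax collected from suppliers, supply shifts: Qs = 4(P − 3.5) + 308.
Solving gives Q = 326 with consumers paying $8 and suppliers receiving $4.5 (the $3.5 wedge).
Per-tank burden: consumers $2, suppliers $1.5.
Consumers take the larger share because demand is less price-elastic here (demand slope 3 vs supply slope 4).
The less price-elastic side of the market bears the larger share of a per-unit tax.

Consumers bear the larger share: $2 per tank.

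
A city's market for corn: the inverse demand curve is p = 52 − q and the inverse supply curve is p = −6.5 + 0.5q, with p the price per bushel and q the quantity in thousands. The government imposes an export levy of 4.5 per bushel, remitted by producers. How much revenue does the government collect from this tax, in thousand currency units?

Tax revenue = 162 thousand.

Rewrite in direct form: qd = 52 − p and qs = 2p + 13.
Before the tax: set 52 − p = 2p + 13 → p* = 13, q* = 39.
With the tax collected from producers, supply shifts: qs = 2(p − 4.5) + 13.
New equilibrium: buyers pay 16, producers receive 11.5, q = 36. (Wedge: pb − ps = 4.5.)
Revenue = t · Q = 4.5 · 36 = 162.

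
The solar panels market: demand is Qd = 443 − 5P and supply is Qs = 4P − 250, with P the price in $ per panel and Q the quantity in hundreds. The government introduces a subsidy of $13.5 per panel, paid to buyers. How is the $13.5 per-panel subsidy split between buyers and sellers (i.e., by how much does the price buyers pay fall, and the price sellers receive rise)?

Buyers gain $6 per panel; sellers gain $7.5 per panel.

Without the subsidy, 443 − 5P = 4P − 250 gives 9P = 693, so P* = $77 and Q* = 58.
With a per-unit subsidy paid to buyers, each effectively pays P − 13.5, so demand becomes Qd = 443 − 5(P − 13.5).
New equilibrium: buyers pay $71, sellers receive $84.5, Q = 88. (Wedge: Pb − Ps = −13.5.)
Gain to buyers: $6; to sellers: $7.5. (They sum to $13.5.)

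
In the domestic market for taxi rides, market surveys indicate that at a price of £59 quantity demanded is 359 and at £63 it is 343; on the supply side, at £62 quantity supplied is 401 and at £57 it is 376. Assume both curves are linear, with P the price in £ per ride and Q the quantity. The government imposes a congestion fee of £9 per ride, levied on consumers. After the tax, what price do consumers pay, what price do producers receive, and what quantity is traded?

Consumers pay £61; producers receive £52; quantity = 351.

Demand slope: (343 − 359)/(63 − 59) = -4, so Qd = 595 − 4P.
Supply slope: (376 − 401)/(57 − 62) = 5, so Qs = 5P + 91.
Without the tax, 595 − 4P = 5P + 91 gives 9P = 504, so P* = £56 and Q* = 371.
With the tax collected from consumers, demand (in seller-price terms) shifts: Qd = 595 − 4(P + 9).
Solving gives Q = 351 with consumers paying £61 and producers receiving £52 (the £9 wedge).
The less price-elastic side of the market bears the larger share of a per-unit tax.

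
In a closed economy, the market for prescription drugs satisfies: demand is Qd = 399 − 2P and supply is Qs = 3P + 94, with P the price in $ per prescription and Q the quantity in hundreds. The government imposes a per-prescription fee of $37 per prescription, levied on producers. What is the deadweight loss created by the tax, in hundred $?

Deadweight loss = $821.4 hundred.

Before the tax: set 399 − 2P = 3P + 94 → P* = $61, Q* = 277.
With the tax collected from producers, supply shifts: Qs = 3(P − 37) + 94.
Solving gives Q = 232.6 with consumers paying $83.2 and producers receiving $46.2 (the $37 wedge).
Quantity falls by |ΔQ| = |277 − 232.6| = 44.4.
DWL = ½ · t · |ΔQ| = ½ · 37 · 44.4 = $821.4.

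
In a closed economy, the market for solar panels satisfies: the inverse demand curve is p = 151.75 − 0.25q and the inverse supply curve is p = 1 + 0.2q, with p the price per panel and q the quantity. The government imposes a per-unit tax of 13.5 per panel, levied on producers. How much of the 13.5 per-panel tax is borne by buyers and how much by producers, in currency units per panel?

Buyers bear 7.5 per panel; producers bear 6 per panel.

Inverting to q(p) form: qd = 607 − 4p; qs = 5p − 5.
Before the tax: set 607 − 4p = 5p − 5 → p* = 68, q* = 335.
With the tax collected from producers, supply shifts: qs = 5(p − 13.5) − 5.
New equilibrium: buyers pay 75.5, producers receive 62, q = 305. (Wedge: pb − ps = 13.5.)
Burden on buyers: 7.5; on producers: 6. (They sum to 13.5.)
The less price-elastic side of the market bears the larger share of a per-unit tax.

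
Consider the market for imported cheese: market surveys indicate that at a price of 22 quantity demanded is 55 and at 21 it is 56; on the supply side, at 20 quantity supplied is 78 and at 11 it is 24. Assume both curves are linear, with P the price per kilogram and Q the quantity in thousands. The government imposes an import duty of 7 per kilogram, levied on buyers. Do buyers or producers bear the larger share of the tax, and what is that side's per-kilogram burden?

Demand slope: (56 − 55)/(21 − 22) = -1, so Qd = 77 − P.
Supply slope: (24 − 78)/(11 − 20) = 6, so Qs = 6P − 42.
Before the tax: set 77 − P = 6P − 42 → P* = 17, Q* = 60.
With the tax collected from buyers, demand (in seller-price terms) shifts: Qd = 77 − (P + 7).
New equilibrium: buyers pay 23, producers receive 16, Q = 54. (Wedge: Pb − Ps = 7.)
Per-kilogram burden: buyers 6, producers 1.
Buyers take the larger share because demand is less price-elastic here (demand slope 1 vs supply slope 6).

Buyers bear the larger share: 6 per kilogram.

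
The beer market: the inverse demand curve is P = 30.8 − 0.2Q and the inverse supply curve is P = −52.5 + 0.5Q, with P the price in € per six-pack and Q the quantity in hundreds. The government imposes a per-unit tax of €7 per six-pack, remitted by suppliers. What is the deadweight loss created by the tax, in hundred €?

Inverting to Q(P) form: Qd = 154 − 5P; Qs = 2P + 105.
Without the tax, 154 − 5P = 2P + 105 gives 7P = 49, so P* = €7 and Q* = 119.
With the tax collected from suppliers, supply shifts: Qs = 2(P − 7) + 105.
Solving gives Q = 109 with consumers paying €9 and suppliers receiving €2 (the €7 wedge).
Quantity falls by |ΔQ| = |119 − 109| = 10.
DWL = ½ · t · |ΔQ| = ½ · 7 · 10 = €35.

Deadweight loss = €35 hundred.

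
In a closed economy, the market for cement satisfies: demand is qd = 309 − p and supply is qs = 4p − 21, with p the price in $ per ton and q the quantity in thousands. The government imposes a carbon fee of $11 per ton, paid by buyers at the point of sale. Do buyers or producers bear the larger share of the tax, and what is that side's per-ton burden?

Without the tax, 309 − p = 4p − 21 gives 5p = 330, so p* = $66 and q* = 243.
With the tax collected from buyers, demand (in seller-price terms) shifts: qd = 309 − (p + 11).
Solving gives q = 234.2 with buyers paying $74.8 and producers receiving $63.8 (the $11 wedge).
Per-ton burden: buyers $8.8, producers $2.2.
Buyers take the larger share because demand is less price-elastic here (demand slope 1 vs supply slope 4).
The less price-elastic side of the market bears the larger share of a per-unit tax.

Buyers bear the larger share: $8.8 per ton.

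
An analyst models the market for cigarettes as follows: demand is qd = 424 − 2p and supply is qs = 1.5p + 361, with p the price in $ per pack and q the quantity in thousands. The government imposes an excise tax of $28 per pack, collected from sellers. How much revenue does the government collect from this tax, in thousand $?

Without the tax, 424 − 2p = 1.5p + 361 gives 3.5p = 63, so p* = $18 and q* = 388.
With the tax collected from sellers, supply shifts: qs = 1.5(p − 28) + 361.
New equilibrium: buyers pay $30, sellers receive $2, q = 364. (Wedge: pb − ps = 28.)
Revenue = t · Q = 28 · 364 = $10192.

Tax revenue = $10192 thousand.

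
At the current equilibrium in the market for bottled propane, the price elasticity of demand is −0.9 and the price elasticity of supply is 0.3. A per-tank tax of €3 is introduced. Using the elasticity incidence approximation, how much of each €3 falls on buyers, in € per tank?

Buyers bear ≈ €0.75 per tank.

Incidence ratio: buyers' share ≈ εs / (εs + |εd|) = 0.3 / (0.3 + 0.9) = 0.25.
So buyers bear ≈ 0.25 × €3 = €0.75; producers bear €2.25.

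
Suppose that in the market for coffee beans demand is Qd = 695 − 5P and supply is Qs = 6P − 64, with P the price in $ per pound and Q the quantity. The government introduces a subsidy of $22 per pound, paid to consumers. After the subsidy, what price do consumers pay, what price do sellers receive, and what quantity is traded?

Consumers pay $57; sellers receive $79; quantity = 410.

Before the subsidy: set 695 − 5P = 6P − 64 → P* = $69, Q* = 350.
With a per-unit subsidy paid to consumers, each effectively pays P − 22, so demand becomes Qd = 695 − 5(P − 22).
Solving gives Q = 410 with consumers paying $57 and sellers receiving $79 (the $22 wedge).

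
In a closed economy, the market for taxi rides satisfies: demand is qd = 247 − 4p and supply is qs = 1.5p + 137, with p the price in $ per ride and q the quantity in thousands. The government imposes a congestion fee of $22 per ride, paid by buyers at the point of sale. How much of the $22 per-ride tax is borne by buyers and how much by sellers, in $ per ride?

Buyers bear $6 per ride; sellers bear $16 per ride.

Without the tax, 247 − 4p = 1.5p + 137 gives 5.5p = 110, so p* = $20 and q* = 167.
With the tax collected from buyers, demand (in seller-price terms) shifts: qd = 247 − 4(p + 22).
Solving gives q = 143 with buyers paying $26 and sellers receiving $4 (the $22 wedge).
Burden on buyers: $6; on sellers: $16. (They sum to $22.)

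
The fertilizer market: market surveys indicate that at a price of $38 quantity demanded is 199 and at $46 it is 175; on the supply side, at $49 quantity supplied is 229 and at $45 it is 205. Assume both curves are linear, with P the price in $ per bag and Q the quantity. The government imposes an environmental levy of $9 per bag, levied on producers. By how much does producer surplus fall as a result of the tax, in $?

Demand slope: (175 − 199)/(46 − 38) = -3, so Qd = 313 − 3P.
Supply slope: (205 − 229)/(45 − 49) = 6, so Qs = 6P − 65.
Before the tax: set 313 − 3P = 6P − 65 → P* = $42, Q* = 187.
With the tax collected from producers, supply shifts: Qs = 6(P − 9) − 65.
New equilibrium: consumers pay $48, producers receive $39, Q = 169. (Wedge: Pb − Ps = 9.)
ΔPS is the trapezoid between Q = 169 and Q = 187 of height $3: ½ · (187 + 169) · 3 = $534.

Producer surplus falls by $534.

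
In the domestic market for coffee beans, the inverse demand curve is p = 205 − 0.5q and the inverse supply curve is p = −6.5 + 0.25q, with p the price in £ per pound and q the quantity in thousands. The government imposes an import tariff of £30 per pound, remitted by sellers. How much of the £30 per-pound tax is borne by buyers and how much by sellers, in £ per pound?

Inverting to q(p) form: qd = 410 − 2p; qs = 4p + 26.
Without the tax, 410 − 2p = 4p + 26 gives 6p = 384, so p* = £64 and q* = 282.
With the tax collected from sellers, supply shifts: qs = 4(p − 30) + 26.
Solving gives q = 242 with buyers paying £84 and sellers receiving £54 (the £30 wedge).
Burden on buyers: £20; on sellers: £10. (They sum to £30.)

Buyers bear £20 per pound; sellers bear £10 per pound.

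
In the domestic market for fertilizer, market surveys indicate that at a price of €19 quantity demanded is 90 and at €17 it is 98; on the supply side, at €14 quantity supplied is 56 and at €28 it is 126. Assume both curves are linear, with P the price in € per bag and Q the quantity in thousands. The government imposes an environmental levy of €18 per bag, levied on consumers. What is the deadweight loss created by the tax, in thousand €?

Deadweight loss = €360 thousand.

Demand slope: (98 − 90)/(17 − 19) = -4, so Qd = 166 − 4P.
Supply slope: (126 − 56)/(28 − 14) = 5, so Qs = 5P − 14.
Before the tax: set 166 − 4P = 5P − 14 → P* = €20, Q* = 86.
With the tax collected from consumers, demand (in seller-price terms) shifts: Qd = 166 − 4(P + 18).
Solving gives Q = 46 with consumers paying €30 and producers receiving €12 (the €18 wedge).
Quantity falls by |ΔQ| = |86 − 46| = 40.
DWL = ½ · t · |ΔQ| = ½ · 18 · 40 = €360.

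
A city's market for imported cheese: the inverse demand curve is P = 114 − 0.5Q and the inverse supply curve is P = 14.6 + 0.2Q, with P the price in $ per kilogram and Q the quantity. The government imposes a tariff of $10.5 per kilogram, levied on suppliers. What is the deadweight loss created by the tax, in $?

Inverting to Q(P) form: Qd = 228 − 2P; Qs = 5P − 73.
Without the tax, 228 − 2P = 5P − 73 gives 7P = 301, so P* = $43 and Q* = 142.
With the tax collected from suppliers, supply shifts: Qs = 5(P − 10.5) − 73.
New equilibrium: consumers pay $50.5, suppliers receive $40, Q = 127. (Wedge: Pb − Ps = 10.5.)
Quantity falls by |ΔQ| = |142 − 127| = 15.
DWL = ½ · t · |ΔQ| = ½ · 10.5 · 15 = $78.75.

Deadweight loss = $78.75.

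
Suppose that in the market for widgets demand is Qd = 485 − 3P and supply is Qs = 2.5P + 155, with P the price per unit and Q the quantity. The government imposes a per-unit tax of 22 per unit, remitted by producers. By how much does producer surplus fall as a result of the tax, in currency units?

Without the tax, 485 − 3P = 2.5P + 155 gives 5.5P = 330, so P* = 60 and Q* = 305.
With the tax collected from producers, supply shifts: Qs = 2.5(P − 22) + 155.
New equilibrium: consumers pay 70, producers receive 48, Q = 275. (Wedge: Pb − Ps = 22.)
ΔPS is the trapezoid between Q = 275 and Q = 305 of height 12: ½ · (305 + 275) · 12 = 3480.

Producer surplus falls by 3480.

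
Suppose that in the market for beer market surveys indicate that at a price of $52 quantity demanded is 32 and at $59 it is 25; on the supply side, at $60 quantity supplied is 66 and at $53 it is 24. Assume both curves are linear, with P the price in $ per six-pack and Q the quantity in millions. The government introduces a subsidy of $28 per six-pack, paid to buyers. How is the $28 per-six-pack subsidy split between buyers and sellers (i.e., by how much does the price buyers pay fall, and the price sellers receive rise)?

Demand slope: (25 − 32)/(59 − 52) = -1, so Qd = 84 − P.
Supply slope: (24 − 66)/(53 − 60) = 6, so Qs = 6P − 294.
Without the subsidy, 84 − P = 6P − 294 gives 7P = 378, so P* = $54 and Q* = 30.
With a per-unit subsidy paid to buyers, each effectively pays P − 28, so demand becomes Qd = 84 − (P − 28).
New equilibrium: buyers pay $30, sellers receive $58, Q = 54. (Wedge: Pb − Ps = −28.)
Gain to buyers: $24; to sellers: $4. (They sum to $28.)

Buyers gain $24 per six-pack; sellers gain $4 per six-pack.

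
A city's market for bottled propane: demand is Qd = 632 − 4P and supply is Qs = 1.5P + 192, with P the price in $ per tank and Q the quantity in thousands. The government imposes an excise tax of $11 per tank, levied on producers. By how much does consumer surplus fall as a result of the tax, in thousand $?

Consumer surplus falls by $918 thousand.

Without the tax, 632 − 4P = 1.5P + 192 gives 5.5P = 440, so P* = $80 and Q* = 312.
With the tax collected from producers, supply shifts: Qs = 1.5(P − 11) + 192.
Solving gives Q = 300 with buyers paying $83 and producers receiving $72 (the $11 wedge).
ΔCS is the trapezoid between Q = 300 and Q = 312 of height $3: ½ · (312 + 300) · 3 = $918.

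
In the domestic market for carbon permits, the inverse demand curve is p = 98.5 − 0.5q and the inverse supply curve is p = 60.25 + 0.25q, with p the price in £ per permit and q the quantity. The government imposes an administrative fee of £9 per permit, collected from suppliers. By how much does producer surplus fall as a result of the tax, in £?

Producer surplus falls by £135.

Inverting to q(p) form: qd = 197 − 2p; qs = 4p − 241.
Without the tax, 197 − 2p = 4p − 241 gives 6p = 438, so p* = £73 and q* = 51.
With the tax collected from suppliers, supply shifts: qs = 4(p − 9) − 241.
Solving gives q = 39 with consumers paying £79 and suppliers receiving £70 (the £9 wedge).
ΔPS is the trapezoid between Q = 39 and Q = 51 of height £3: ½ · (51 + 39) · 3 = £135.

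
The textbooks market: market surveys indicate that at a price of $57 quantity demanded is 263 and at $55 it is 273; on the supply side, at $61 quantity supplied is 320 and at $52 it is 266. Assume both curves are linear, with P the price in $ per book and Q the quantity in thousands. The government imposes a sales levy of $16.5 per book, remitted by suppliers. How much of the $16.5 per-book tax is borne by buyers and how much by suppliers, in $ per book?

Demand slope: (273 − 263)/(55 − 57) = -5, so Qd = 548 − 5P.
Supply slope: (266 − 320)/(52 − 61) = 6, so Qs = 6P − 46.
Before the tax: set 548 − 5P = 6P − 46 → P* = $54, Q* = 278.
With the tax collected from suppliers, supply shifts: Qs = 6(P − 16.5) − 46.
Solving gives Q = 233 with buyers paying $63 and suppliers receiving $46.5 (the $16.5 wedge).
Burden on buyers: $9; on suppliers: $7.5. (They sum to $16.5.)
The less price-elastic side of the market bears the larger share of a per-unit tax.

Buyers bear $9 per book; suppliers bear $7.5 per book.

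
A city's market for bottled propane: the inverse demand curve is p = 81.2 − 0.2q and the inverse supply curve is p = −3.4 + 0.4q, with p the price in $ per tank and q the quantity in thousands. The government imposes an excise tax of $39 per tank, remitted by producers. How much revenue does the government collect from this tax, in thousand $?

Rewrite in direct form: qd = 406 − 5p and qs = 2.5p + 8.5.
Before the tax: set 406 − 5p = 2.5p + 8.5 → p* = $53, q* = 141.
With the tax collected from producers, supply shifts: qs = 2.5(p − 39) + 8.5.
Solving gives q = 76 with buyers paying $66 and producers receiving $27 (the $39 wedge).
Revenue = t · Q = 39 · 76 = $2964.

Tax revenue = $2964 thousand.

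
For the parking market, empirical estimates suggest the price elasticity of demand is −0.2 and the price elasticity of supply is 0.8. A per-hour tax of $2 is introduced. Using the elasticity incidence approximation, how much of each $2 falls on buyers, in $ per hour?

Buyers bear ≈ $1.6 per hour.

Incidence ratio: buyers' share ≈ εs / (εs + |εd|) = 0.8 / (0.8 + 0.2) = 0.8.
So buyers bear ≈ 0.8 × $2 = $1.6; suppliers bear $0.4.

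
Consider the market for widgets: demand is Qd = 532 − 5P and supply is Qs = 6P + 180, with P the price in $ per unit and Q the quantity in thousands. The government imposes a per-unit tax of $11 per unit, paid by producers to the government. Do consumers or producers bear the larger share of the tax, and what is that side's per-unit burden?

Consumers bear the larger share: $6 per unit.

Before the tax: set 532 − 5P = 6P + 180 → P* = $32, Q* = 372.
With the tax collected from producers, supply shifts: Qs = 6(P − 11) + 180.
Solving gives Q = 342 with consumers paying $38 and producers receiving $27 (the $11 wedge).
Per-unit burden: consumers $6, producers $5.
Consumers take the larger share because demand is less price-elastic here (demand slope 5 vs supply slope 6).
The less price-elastic side of the market bears the larger share of a per-unit tax.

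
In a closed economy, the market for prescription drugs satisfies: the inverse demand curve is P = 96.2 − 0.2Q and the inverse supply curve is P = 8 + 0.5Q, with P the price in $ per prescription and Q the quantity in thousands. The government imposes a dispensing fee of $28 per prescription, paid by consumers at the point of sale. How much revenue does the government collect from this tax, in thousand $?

Inverting to Q(P) form: Qd = 481 − 5P; Qs = 2P − 16.
Without the tax, 481 − 5P = 2P − 16 gives 7P = 497, so P* = $71 and Q* = 126.
With the tax collected from consumers, demand (in seller-price terms) shifts: Qd = 481 − 5(P + 28).
New equilibrium: consumers pay $79, producers receive $51, Q = 86. (Wedge: Pb − Ps = 28.)
Revenue = t · Q = 28 · 86 = $2408.

Tax revenue = $2408 thousand.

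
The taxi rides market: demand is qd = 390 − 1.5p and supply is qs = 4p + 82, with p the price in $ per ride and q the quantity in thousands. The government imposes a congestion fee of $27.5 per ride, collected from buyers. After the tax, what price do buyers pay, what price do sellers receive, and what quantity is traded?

Before the tax: set 390 − 1.5p = 4p + 82 → p* = $56, q* = 306.
With the tax collected from buyers, demand (in seller-price terms) shifts: qd = 390 − 1.5(p + 27.5).
New equilibrium: buyers pay $76, sellers receive $48.5, q = 276. (Wedge: pb − ps = 27.5.)

Buyers pay $76; sellers receive $48.5; quantity = 276.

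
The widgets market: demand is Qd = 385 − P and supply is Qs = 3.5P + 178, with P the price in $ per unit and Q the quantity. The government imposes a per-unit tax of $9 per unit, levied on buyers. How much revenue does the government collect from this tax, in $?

Tax revenue = $2988.

Without the tax, 385 − P = 3.5P + 178 gives 4.5P = 207, so P* = $46 and Q* = 339.
With the tax collected from buyers, demand (in seller-price terms) shifts: Qd = 385 − (P + 9).
New equilibrium: buyers pay $53, suppliers receive $44, Q = 332. (Wedge: Pb − Ps = 9.)
Revenue = t · Q = 9 · 332 = $2988.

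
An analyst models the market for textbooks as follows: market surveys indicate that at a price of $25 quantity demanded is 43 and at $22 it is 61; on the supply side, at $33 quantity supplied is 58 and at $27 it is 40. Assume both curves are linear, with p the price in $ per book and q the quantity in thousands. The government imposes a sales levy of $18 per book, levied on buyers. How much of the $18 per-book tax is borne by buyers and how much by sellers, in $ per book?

Buyers bear $6 per book; sellers bear $12 per book.

Demand slope: (61 − 43)/(22 − 25) = -6, so qd = 193 − 6p.
Supply slope: (40 − 58)/(27 − 33) = 3, so qs = 3p − 41.
Without the tax, 193 − 6p = 3p − 41 gives 9p = 234, so p* = $26 and q* = 37.
With the tax collected from buyers, demand (in seller-price terms) shifts: qd = 193 − 6(p + 18).
New equilibrium: buyers pay $32, sellers receive $14, q = 1. (Wedge: pb − ps = 18.)
Burden on buyers: $6; on sellers: $12. (They sum to $18.)
The less price-elastic side of the market bears the larger share of a per-unit tax.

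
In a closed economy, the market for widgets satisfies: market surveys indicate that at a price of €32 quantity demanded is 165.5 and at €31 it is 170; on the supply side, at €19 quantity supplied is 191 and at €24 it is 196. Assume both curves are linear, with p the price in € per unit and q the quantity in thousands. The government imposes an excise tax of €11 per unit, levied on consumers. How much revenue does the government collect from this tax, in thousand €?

Tax revenue = €2068 thousand.

Demand slope: (170 − 165.5)/(31 − 32) = -4.5, so qd = 309.5 − 4.5p.
Supply slope: (196 − 191)/(24 − 19) = 1, so qs = p + 172.
Before the tax: set 309.5 − 4.5p = p + 172 → p* = €25, q* = 197.
With the tax collected from consumers, demand (in seller-price terms) shifts: qd = 309.5 − 4.5(p + 11).
Solving gives q = 188 with consumers paying €27 and sellers receiving €16 (the €11 wedge).
Revenue = t · Q = 11 · 188 = €2068.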